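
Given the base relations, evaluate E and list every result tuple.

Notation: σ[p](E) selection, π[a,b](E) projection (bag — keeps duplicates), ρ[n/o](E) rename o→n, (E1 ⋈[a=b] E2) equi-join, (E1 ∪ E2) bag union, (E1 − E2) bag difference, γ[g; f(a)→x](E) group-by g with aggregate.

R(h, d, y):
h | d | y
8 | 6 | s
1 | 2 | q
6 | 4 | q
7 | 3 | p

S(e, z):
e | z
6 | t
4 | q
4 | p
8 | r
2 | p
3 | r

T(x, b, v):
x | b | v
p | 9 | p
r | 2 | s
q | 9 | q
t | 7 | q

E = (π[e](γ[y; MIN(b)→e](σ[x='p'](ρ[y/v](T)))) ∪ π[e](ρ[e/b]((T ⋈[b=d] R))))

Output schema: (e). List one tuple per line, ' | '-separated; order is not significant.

Row counts bottom-up:
  T → 4
  ρ[y/v](T) → 4
  σ[x='p'](ρ[y/v](T)) → 1
  γ[y; MIN(b)→e](σ[x='p'](ρ[y/v](T))) → 1
  π[e](γ[y; MIN(b)→e](σ[x='p'](ρ[y/v](T)))) → 1
  T → 4
  R → 4
  (T ⋈[b=d] R) → 1
  ρ[e/b]((T ⋈[b=d] R)) → 1
  π[e](ρ[e/b]((T ⋈[b=d] R))) → 1
  (π[e](γ[y; MIN(b)→e](σ[x='p'](ρ[y/v](T)))) ∪ π[e](ρ[e/b]((T ⋈[b=d] R)))) → 2

== RESULT ==
e
2
9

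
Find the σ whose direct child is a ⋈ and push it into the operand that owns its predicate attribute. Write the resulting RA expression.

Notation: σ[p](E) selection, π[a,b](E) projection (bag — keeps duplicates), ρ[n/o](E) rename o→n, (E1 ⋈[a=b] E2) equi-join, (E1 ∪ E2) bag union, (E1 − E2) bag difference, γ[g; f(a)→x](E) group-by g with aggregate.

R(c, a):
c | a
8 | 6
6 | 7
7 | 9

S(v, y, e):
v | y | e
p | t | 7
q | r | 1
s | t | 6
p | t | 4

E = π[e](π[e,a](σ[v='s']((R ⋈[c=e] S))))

σ filters on v, owned by the right side.
E' = π[e](π[e,a]((R ⋈[c=e] σ[v='s'](S))))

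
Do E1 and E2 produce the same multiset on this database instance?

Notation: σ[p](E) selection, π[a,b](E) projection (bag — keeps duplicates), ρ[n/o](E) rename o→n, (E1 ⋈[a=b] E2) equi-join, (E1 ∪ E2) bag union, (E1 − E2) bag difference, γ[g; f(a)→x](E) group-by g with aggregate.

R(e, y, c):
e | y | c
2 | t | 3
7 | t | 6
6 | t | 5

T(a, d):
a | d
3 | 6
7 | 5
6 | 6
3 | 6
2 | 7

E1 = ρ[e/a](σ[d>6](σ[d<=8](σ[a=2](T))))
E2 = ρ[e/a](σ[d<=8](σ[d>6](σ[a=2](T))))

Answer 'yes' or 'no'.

E1 row counts bottom-up:
  T → 5
  σ[a=2](T) → 1
  σ[d<=8](σ[a=2](T)) → 1
  σ[d>6](σ[d<=8](σ[a=2](T))) → 1
  ρ[e/a](σ[d>6](σ[d<=8](σ[a=2](T)))) → 1
E2 row counts bottom-up:
  T → 5
  σ[a=2](T) → 1
  σ[d>6](σ[a=2](T)) → 1
  σ[d<=8](σ[d>6](σ[a=2](T))) → 1
  ρ[e/a](σ[d<=8](σ[d>6](σ[a=2](T)))) → 1

E1 and E2 produce the same multiset:
e | d
2 | 7

yes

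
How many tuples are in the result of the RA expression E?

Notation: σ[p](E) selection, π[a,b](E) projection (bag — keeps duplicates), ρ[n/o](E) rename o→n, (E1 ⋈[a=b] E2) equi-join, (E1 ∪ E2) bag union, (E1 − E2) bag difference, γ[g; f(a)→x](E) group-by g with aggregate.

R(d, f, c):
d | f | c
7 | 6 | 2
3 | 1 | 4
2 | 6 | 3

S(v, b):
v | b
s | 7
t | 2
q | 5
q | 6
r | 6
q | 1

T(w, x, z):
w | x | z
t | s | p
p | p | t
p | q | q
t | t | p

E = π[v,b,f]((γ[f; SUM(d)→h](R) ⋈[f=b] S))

Subexpression sizes:
  R → 3
  γ[f; SUM(d)→h](R) → 2
  S → 6
  (γ[f; SUM(d)→h](R) ⋈[f=b] S) → 3
  π[v,b,f]((γ[f; SUM(d)→h](R) ⋈[f=b] S)) → 3

|E| = 3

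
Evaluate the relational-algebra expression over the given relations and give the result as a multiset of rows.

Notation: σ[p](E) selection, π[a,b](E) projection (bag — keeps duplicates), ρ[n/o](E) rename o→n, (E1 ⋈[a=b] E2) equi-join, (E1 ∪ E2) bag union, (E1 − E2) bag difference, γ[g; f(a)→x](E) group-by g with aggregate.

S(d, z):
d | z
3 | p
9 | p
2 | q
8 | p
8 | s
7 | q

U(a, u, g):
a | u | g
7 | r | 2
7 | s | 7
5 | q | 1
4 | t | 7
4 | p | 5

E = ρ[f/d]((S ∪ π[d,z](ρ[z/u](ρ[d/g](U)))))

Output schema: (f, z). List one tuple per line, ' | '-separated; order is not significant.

Stepwise |·|:
  S → 6
  U → 5
  ρ[d/g](U) → 5
  ρ[z/u](ρ[d/g](U)) → 5
  π[d,z](ρ[z/u](ρ[d/g](U))) → 5
  (S ∪ π[d,z](ρ[z/u](ρ[d/g](U)))) → 11
  ρ[f/d]((S ∪ π[d,z](ρ[z/u](ρ[d/g](U))))) → 11

== RESULT ==
f | z
1 | q
2 | q
2 | r
3 | p
5 | p
7 | q
7 | s
7 | t
8 | p
8 | s
9 | p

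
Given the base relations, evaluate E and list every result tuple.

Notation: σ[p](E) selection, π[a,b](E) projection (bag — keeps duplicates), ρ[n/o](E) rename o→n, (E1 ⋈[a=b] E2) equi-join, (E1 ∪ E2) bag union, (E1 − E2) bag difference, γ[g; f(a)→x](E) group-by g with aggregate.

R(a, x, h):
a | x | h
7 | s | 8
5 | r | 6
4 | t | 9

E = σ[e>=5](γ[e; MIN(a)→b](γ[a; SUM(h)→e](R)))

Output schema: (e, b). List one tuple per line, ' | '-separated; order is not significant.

Row counts bottom-up:
  R → 3
  γ[a; SUM(h)→e](R) → 3
  γ[e; MIN(a)→b](γ[a; SUM(h)→e](R)) → 3
  σ[e>=5](γ[e; MIN(a)→b](γ[a; SUM(h)→e](R))) → 3

== RESULT ==
e | b
6 | 5
8 | 7
9 | 4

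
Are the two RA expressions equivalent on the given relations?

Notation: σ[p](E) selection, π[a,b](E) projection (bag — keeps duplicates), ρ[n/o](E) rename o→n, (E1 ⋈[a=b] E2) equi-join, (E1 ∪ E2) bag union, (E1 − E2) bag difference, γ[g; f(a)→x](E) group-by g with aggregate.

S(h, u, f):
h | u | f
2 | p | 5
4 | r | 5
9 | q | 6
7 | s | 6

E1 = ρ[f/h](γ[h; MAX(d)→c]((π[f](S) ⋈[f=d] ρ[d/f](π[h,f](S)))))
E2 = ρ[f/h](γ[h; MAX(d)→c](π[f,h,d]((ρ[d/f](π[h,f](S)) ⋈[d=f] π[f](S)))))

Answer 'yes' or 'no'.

E1 subexpression sizes:
  S → 4
  π[f](S) → 4
  S → 4
  π[h,f](S) → 4
  ρ[d/f](π[h,f](S)) → 4
  (π[f](S) ⋈[f=d] ρ[d/f](π[h,f](S))) → 8
  γ[h; MAX(d)→c]((π[f](S) ⋈[f=d] ρ[d/f](π[h,f](S)))) → 4
  ρ[f/h](γ[h; MAX(d)→c]((π[f](S) ⋈[f=d] ρ[d/f](π[h,f](S))))) → 4
E2 subexpression sizes:
  S → 4
  π[h,f](S) → 4
  ρ[d/f](π[h,f](S)) → 4
  S → 4
  π[f](S) → 4
  (ρ[d/f](π[h,f](S)) ⋈[d=f] π[f](S)) → 8
  π[f,h,d]((ρ[d/f](π[h,f](S)) ⋈[d=f] π[f](S))) → 8
  γ[h; MAX(d)→c](π[f,h,d]((ρ[d/f](π[h,f](S)) ⋈[d=f] π[f](S)))) → 4
  ρ[f/h](γ[h; MAX(d)→c](π[f,h,d]((ρ[d/f](π[h,f](S)) ⋈[d=f] π[f](S))))) → 4

E1 and E2 produce the same multiset:
f | c
2 | 5
4 | 5
7 | 6
9 | 6

yes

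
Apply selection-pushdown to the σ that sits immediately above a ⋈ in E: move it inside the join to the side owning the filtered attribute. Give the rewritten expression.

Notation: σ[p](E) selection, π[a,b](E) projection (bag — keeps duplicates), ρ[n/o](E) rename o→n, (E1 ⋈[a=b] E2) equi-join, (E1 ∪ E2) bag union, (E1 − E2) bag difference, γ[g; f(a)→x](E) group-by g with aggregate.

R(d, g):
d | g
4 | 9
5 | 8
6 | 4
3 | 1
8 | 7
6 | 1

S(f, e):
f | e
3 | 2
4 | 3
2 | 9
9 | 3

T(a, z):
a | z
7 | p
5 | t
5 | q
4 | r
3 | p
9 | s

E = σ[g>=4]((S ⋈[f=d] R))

σ filters on g, owned by the right side.
E' = (S ⋈[f=d] σ[g>=4](R))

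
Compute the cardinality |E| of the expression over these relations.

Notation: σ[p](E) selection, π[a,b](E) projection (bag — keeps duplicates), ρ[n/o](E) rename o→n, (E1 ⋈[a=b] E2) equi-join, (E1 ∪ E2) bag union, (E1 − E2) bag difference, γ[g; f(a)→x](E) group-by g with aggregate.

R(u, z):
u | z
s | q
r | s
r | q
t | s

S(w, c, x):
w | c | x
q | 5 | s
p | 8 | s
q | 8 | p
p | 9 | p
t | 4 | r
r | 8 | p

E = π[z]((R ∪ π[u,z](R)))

Row counts bottom-up:
  R → 4
  R → 4
  π[u,z](R) → 4
  (R ∪ π[u,z](R)) → 8
  π[z]((R ∪ π[u,z](R))) → 8

|E| = 8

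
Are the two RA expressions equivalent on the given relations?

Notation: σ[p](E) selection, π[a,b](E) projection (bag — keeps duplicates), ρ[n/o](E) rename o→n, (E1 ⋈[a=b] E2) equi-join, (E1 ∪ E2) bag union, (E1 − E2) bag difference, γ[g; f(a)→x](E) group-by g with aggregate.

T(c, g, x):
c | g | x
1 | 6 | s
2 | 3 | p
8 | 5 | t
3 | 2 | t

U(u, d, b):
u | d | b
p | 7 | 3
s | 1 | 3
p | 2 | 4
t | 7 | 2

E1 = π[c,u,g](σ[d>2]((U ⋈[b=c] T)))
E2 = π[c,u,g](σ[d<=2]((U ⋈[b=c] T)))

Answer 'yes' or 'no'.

E1 subexpression sizes:
  U → 4
  T → 4
  (U ⋈[b=c] T) → 3
  σ[d>2]((U ⋈[b=c] T)) → 2
  π[c,u,g](σ[d>2]((U ⋈[b=c] T))) → 2
E2 subexpression sizes:
  U → 4
  T → 4
  (U ⋈[b=c] T) → 3
  σ[d<=2]((U ⋈[b=c] T)) → 1
  π[c,u,g](σ[d<=2]((U ⋈[b=c] T))) → 1

E1 result:
c | u | g
2 | t | 3
3 | p | 2
E2 result:
c | u | g
3 | s | 2
Witness: (3, 'p', 2) appears 1× in E1 but 0× in E2.

no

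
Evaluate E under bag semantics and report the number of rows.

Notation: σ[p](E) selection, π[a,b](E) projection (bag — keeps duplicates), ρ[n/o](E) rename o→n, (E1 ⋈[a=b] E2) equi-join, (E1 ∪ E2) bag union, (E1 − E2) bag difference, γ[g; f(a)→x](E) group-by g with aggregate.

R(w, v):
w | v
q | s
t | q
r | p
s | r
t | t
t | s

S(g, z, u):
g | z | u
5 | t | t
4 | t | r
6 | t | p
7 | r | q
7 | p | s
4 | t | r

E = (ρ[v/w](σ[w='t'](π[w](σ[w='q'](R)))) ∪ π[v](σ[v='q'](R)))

Stepwise |·|:
  R → 6
  σ[w='q'](R) → 1
  π[w](σ[w='q'](R)) → 1
  σ[w='t'](π[w](σ[w='q'](R))) → 0
  ρ[v/w](σ[w='t'](π[w](σ[w='q'](R)))) → 0
  R → 6
  σ[v='q'](R) → 1
  π[v](σ[v='q'](R)) → 1
  (ρ[v/w](σ[w='t'](π[w](σ[w='q'](R)))) ∪ π[v](σ[v='q'](R))) → 1

|E| = 1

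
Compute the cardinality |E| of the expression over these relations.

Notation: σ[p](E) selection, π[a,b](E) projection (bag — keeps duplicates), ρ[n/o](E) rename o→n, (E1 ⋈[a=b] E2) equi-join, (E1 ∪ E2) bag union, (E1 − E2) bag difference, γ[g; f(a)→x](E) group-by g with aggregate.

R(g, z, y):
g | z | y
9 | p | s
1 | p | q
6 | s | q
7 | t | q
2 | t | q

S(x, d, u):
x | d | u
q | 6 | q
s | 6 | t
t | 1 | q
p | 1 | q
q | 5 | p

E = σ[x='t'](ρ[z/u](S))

Subexpression sizes:
  S → 5
  ρ[z/u](S) → 5
  σ[x='t'](ρ[z/u](S)) → 1

|E| = 1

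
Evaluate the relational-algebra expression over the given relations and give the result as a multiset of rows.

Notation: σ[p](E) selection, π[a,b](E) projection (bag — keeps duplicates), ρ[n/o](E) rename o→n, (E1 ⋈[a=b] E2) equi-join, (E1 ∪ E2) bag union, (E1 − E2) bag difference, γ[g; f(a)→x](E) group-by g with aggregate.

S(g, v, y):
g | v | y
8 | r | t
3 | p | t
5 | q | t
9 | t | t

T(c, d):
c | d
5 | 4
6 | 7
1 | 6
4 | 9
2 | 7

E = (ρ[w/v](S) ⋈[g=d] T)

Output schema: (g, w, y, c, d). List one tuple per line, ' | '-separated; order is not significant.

Row counts bottom-up:
  S → 4
  ρ[w/v](S) → 4
  T → 5
  (ρ[w/v](S) ⋈[g=d] T) → 1

== RESULT ==
g | w | y | c | d
9 | t | t | 4 | 9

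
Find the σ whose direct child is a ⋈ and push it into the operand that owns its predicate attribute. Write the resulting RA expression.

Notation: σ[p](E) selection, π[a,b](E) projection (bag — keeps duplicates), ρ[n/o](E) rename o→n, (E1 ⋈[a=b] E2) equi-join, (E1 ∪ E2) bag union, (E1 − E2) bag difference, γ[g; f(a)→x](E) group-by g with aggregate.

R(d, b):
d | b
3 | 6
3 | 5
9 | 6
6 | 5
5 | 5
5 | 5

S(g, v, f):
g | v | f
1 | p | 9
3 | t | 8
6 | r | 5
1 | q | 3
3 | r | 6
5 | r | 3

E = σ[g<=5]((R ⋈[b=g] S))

σ filters on g, owned by the right side.
E' = (R ⋈[b=g] σ[g<=5](S))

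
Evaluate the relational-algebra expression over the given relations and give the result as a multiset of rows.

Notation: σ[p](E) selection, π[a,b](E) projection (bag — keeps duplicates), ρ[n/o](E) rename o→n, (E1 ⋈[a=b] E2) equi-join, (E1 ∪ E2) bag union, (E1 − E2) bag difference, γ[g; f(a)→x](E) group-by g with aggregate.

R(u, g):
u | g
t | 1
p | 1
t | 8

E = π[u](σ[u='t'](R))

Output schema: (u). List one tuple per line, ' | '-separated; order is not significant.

Subexpression sizes:
  R → 3
  σ[u='t'](R) → 2
  π[u](σ[u='t'](R)) → 2

== RESULT ==
u
t
t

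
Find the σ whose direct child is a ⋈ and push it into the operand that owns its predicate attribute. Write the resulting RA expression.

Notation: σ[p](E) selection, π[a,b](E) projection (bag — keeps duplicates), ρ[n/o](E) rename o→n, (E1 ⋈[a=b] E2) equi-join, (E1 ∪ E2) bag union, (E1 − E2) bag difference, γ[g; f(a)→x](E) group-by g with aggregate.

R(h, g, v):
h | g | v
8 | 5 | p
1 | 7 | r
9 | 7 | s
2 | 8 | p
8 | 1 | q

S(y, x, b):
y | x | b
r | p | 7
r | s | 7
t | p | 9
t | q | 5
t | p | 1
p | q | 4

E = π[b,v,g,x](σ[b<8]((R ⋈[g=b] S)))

σ filters on b, owned by the right side.
E' = π[b,v,g,x]((R ⋈[g=b] σ[b<8](S)))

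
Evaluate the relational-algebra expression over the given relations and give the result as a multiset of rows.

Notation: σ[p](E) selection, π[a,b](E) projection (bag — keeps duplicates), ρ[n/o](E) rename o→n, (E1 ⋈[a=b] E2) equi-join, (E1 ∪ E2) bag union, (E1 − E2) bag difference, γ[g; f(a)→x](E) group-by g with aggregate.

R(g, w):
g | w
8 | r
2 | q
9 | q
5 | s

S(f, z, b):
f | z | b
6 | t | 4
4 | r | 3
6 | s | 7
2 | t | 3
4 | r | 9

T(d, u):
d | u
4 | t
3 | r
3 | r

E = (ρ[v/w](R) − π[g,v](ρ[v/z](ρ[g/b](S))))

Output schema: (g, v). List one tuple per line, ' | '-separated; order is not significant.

Per-node cardinality:
  R → 4
  ρ[v/w](R) → 4
  S → 5
  ρ[g/b](S) → 5
  ρ[v/z](ρ[g/b](S)) → 5
  π[g,v](ρ[v/z](ρ[g/b](S))) → 5
  (ρ[v/w](R) − π[g,v](ρ[v/z](ρ[g/b](S)))) → 4

== RESULT ==
g | v
2 | q
5 | s
8 | r
9 | q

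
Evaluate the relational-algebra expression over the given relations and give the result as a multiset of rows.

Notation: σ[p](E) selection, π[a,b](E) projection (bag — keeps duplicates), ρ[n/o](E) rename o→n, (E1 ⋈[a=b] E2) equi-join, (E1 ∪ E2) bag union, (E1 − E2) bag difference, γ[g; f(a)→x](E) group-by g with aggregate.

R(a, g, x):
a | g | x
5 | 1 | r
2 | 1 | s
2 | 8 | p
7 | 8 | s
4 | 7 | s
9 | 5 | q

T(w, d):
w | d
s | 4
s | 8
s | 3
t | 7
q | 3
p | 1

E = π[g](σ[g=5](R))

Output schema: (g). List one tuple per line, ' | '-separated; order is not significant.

Row counts bottom-up:
  R → 6
  σ[g=5](R) → 1
  π[g](σ[g=5](R)) → 1

== RESULT ==
g
5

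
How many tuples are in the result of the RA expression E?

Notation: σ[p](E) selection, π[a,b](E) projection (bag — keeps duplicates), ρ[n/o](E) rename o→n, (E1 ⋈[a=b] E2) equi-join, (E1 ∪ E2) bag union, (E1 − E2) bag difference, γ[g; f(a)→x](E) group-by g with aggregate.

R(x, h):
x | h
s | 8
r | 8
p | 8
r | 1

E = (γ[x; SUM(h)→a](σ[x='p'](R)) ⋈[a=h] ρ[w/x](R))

Subexpression sizes:
  R → 4
  σ[x='p'](R) → 1
  γ[x; SUM(h)→a](σ[x='p'](R)) → 1
  R → 4
  ρ[w/x](R) → 4
  (γ[x; SUM(h)→a](σ[x='p'](R)) ⋈[a=h] ρ[w/x](R)) → 3

|E| = 3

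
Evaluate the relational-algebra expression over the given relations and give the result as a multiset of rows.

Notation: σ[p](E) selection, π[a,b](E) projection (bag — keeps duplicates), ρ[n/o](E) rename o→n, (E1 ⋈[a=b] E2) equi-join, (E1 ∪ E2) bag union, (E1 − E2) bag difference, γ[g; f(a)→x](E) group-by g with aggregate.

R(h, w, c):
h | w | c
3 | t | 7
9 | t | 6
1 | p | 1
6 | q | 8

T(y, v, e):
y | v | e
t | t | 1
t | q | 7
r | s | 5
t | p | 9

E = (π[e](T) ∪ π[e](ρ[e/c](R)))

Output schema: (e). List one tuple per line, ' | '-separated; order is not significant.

Subexpression sizes:
  T → 4
  π[e](T) → 4
  R → 4
  ρ[e/c](R) → 4
  π[e](ρ[e/c](R)) → 4
  (π[e](T) ∪ π[e](ρ[e/c](R))) → 8

== RESULT ==
e
1
1
5
6
7
7
8
9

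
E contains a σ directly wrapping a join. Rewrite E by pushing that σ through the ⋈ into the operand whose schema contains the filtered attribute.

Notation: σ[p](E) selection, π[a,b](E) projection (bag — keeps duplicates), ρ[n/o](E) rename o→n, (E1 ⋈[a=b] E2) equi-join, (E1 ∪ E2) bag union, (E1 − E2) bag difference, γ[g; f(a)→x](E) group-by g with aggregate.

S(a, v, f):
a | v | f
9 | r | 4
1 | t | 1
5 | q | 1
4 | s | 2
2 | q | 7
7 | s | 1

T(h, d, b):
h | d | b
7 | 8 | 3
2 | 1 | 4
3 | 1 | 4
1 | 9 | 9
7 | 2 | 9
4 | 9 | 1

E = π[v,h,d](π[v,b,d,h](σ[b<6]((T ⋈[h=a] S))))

σ filters on b, owned by the left side.
E' = π[v,h,d](π[v,b,d,h]((σ[b<6](T) ⋈[h=a] S)))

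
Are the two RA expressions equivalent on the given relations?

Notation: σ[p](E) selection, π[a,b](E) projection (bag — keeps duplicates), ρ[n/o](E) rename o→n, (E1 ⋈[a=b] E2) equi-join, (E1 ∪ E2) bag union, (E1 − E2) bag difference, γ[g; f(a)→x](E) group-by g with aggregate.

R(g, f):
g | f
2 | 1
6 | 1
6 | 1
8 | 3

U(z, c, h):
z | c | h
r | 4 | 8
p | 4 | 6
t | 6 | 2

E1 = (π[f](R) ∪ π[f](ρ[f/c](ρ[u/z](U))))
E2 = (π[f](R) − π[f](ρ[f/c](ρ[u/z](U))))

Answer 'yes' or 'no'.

E1 row counts bottom-up:
  R → 4
  π[f](R) → 4
  U → 3
  ρ[u/z](U) → 3
  ρ[f/c](ρ[u/z](U)) → 3
  π[f](ρ[f/c](ρ[u/z](U))) → 3
  (π[f](R) ∪ π[f](ρ[f/c](ρ[u/z](U)))) → 7
E2 row counts bottom-up:
  R → 4
  π[f](R) → 4
  U → 3
  ρ[u/z](U) → 3
  ρ[f/c](ρ[u/z](U)) → 3
  π[f](ρ[f/c](ρ[u/z](U))) → 3
  (π[f](R) − π[f](ρ[f/c](ρ[u/z](U)))) → 4

E1 result:
f
1
1
1
3
4
4
6
E2 result:
f
1
1
1
3
Witness: (6,) appears 1× in E1 but 0× in E2.

no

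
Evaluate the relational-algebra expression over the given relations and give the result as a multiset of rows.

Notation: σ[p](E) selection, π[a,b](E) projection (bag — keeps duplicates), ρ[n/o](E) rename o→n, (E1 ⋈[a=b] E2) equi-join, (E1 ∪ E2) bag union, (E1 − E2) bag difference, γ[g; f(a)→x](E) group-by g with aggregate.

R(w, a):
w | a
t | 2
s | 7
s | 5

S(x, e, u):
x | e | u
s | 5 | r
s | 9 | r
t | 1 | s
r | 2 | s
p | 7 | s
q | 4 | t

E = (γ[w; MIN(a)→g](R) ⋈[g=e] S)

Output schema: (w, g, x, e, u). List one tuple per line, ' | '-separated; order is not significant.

Row counts bottom-up:
  R → 3
  γ[w; MIN(a)→g](R) → 2
  S → 6
  (γ[w; MIN(a)→g](R) ⋈[g=e] S) → 2

== RESULT ==
w | g | x | e | u
s | 5 | s | 5 | r
t | 2 | r | 2 | s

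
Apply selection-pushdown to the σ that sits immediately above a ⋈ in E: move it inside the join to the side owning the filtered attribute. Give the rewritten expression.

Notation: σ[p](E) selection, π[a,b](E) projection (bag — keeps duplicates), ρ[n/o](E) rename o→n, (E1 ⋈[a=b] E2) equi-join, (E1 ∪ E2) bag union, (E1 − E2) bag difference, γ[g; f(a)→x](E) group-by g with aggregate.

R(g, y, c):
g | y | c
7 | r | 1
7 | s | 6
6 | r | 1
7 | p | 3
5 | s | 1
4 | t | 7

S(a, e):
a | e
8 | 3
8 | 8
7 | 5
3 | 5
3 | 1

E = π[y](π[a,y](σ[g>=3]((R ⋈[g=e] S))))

σ filters on g, owned by the left side.
E' = π[y](π[a,y]((σ[g>=3](R) ⋈[g=e] S)))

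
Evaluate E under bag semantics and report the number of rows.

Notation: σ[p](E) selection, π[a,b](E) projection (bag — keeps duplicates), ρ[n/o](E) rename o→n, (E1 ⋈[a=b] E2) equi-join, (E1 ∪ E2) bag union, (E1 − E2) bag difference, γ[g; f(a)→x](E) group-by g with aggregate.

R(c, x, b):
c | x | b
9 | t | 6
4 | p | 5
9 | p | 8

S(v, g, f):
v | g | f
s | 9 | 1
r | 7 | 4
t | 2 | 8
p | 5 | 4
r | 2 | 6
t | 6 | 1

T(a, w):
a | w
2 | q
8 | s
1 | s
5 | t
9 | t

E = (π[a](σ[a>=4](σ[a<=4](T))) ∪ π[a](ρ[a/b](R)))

Row counts bottom-up:
  T → 5
  σ[a<=4](T) → 2
  σ[a>=4](σ[a<=4](T)) → 0
  π[a](σ[a>=4](σ[a<=4](T))) → 0
  R → 3
  ρ[a/b](R) → 3
  π[a](ρ[a/b](R)) → 3
  (π[a](σ[a>=4](σ[a<=4](T))) ∪ π[a](ρ[a/b](R))) → 3

|E| = 3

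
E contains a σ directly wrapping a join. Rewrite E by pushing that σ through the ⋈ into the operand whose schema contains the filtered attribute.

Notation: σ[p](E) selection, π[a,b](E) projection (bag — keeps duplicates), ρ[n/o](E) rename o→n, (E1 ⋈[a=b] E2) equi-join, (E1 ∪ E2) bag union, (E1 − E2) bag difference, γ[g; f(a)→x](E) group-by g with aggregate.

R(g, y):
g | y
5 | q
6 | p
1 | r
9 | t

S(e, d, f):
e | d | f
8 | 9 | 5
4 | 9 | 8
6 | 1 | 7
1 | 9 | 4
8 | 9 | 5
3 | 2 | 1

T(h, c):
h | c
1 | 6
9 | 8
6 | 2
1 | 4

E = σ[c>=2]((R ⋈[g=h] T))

σ filters on c, owned by the right side.
E' = (R ⋈[g=h] σ[c>=2](T))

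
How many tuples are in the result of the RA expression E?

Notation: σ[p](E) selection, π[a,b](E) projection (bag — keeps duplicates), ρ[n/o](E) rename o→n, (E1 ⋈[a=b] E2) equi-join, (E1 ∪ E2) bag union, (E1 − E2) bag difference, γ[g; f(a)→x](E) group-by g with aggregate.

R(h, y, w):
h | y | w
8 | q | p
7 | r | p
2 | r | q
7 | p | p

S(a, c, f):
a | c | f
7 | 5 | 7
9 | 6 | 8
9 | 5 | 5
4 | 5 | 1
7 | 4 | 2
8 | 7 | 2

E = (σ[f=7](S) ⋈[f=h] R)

Row counts bottom-up:
  S → 6
  σ[f=7](S) → 1
  R → 4
  (σ[f=7](S) ⋈[f=h] R) → 2

|E| = 2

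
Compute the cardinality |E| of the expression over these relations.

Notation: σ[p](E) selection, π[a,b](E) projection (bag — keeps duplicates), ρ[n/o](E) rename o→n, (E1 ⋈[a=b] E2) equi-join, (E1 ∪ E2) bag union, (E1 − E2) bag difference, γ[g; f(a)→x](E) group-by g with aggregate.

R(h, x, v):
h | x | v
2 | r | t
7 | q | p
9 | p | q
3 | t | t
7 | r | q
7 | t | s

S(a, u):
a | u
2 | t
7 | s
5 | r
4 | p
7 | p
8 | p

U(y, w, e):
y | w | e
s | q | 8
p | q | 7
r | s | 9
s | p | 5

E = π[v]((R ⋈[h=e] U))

Row counts bottom-up:
  R → 6
  U → 4
  (R ⋈[h=e] U) → 4
  π[v]((R ⋈[h=e] U)) → 4

|E| = 4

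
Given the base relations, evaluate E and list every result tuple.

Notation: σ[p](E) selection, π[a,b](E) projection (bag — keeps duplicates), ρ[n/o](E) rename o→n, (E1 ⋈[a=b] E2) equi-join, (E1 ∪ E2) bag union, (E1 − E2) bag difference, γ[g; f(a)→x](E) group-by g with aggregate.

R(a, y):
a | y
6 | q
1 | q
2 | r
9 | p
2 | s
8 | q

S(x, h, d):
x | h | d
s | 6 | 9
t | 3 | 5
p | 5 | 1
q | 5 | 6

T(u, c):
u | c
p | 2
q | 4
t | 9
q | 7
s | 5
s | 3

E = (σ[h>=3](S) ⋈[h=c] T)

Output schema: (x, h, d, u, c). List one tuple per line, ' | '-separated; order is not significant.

Stepwise |·|:
  S → 4
  σ[h>=3](S) → 4
  T → 6
  (σ[h>=3](S) ⋈[h=c] T) → 3

== RESULT ==
x | h | d | u | c
p | 5 | 1 | s | 5
q | 5 | 6 | s | 5
t | 3 | 5 | s | 3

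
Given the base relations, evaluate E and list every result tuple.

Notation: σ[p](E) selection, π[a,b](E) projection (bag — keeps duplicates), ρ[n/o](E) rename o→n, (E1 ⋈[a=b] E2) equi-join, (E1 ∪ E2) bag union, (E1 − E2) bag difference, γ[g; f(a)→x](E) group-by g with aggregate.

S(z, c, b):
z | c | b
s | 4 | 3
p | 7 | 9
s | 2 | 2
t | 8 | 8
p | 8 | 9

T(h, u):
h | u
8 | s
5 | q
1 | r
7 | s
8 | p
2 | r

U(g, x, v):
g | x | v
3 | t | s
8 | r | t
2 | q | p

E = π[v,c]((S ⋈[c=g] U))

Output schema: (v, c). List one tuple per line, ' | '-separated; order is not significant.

Row counts bottom-up:
  S → 5
  U → 3
  (S ⋈[c=g] U) → 3
  π[v,c]((S ⋈[c=g] U)) → 3

== RESULT ==
v | c
p | 2
t | 8
t | 8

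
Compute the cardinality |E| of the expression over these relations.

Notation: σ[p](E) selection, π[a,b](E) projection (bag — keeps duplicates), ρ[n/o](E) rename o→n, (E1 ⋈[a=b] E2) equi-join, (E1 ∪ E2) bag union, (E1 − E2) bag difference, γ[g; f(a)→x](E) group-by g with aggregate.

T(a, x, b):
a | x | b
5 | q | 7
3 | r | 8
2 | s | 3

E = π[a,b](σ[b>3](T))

Subexpression sizes:
  T → 3
  σ[b>3](T) → 2
  π[a,b](σ[b>3](T)) → 2

|E| = 2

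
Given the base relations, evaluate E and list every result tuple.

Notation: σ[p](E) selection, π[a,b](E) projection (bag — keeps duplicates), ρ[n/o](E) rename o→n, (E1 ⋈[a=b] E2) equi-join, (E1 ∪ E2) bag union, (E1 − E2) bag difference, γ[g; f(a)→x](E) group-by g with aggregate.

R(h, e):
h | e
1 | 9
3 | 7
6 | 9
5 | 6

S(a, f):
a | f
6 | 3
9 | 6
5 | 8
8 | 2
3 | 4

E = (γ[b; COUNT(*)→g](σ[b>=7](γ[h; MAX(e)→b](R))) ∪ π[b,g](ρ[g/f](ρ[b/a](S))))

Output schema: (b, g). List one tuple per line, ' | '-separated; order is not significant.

Subexpression sizes:
  R → 4
  γ[h; MAX(e)→b](R) → 4
  σ[b>=7](γ[h; MAX(e)→b](R)) → 3
  γ[b; COUNT(*)→g](σ[b>=7](γ[h; MAX(e)→b](R))) → 2
  S → 5
  ρ[b/a](S) → 5
  ρ[g/f](ρ[b/a](S)) → 5
  π[b,g](ρ[g/f](ρ[b/a](S))) → 5
  (γ[b; COUNT(*)→g](σ[b>=7](γ[h; MAX(e)→b](R))) ∪ π[b,g](ρ[g/f](ρ[b/a](S)))) → 7

== RESULT ==
b | g
3 | 4
5 | 8
6 | 3
7 | 1
8 | 2
9 | 2
9 | 6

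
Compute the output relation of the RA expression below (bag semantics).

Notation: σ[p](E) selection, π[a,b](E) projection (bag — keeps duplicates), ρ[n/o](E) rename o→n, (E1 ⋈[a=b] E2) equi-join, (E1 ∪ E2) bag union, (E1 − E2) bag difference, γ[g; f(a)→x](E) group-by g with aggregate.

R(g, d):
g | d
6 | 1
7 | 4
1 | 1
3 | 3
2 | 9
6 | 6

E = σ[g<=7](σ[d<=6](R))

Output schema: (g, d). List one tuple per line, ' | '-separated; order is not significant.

Per-node cardinality:
  R → 6
  σ[d<=6](R) → 5
  σ[g<=7](σ[d<=6](R)) → 5

== RESULT ==
g | d
1 | 1
3 | 3
6 | 1
6 | 6
7 | 4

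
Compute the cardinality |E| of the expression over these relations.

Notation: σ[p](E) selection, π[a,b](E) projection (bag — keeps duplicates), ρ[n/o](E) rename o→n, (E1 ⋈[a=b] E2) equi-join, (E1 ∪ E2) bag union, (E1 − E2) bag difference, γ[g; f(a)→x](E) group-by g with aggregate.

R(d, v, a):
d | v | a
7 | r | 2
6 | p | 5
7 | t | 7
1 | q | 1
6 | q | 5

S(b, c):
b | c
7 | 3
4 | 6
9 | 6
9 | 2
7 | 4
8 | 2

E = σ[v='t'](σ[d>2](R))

Subexpression sizes:
  R → 5
  σ[d>2](R) → 4
  σ[v='t'](σ[d>2](R)) → 1

|E| = 1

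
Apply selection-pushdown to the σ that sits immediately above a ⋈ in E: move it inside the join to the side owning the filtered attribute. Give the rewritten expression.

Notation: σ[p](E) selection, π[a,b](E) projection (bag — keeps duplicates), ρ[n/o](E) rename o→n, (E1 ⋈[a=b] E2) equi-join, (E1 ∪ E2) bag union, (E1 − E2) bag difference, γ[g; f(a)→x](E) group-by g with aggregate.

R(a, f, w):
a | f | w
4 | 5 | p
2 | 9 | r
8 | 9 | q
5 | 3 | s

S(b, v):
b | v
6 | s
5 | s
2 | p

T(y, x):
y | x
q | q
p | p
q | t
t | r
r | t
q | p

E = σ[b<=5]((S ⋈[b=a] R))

σ filters on b, owned by the left side.
E' = (σ[b<=5](S) ⋈[b=a] R)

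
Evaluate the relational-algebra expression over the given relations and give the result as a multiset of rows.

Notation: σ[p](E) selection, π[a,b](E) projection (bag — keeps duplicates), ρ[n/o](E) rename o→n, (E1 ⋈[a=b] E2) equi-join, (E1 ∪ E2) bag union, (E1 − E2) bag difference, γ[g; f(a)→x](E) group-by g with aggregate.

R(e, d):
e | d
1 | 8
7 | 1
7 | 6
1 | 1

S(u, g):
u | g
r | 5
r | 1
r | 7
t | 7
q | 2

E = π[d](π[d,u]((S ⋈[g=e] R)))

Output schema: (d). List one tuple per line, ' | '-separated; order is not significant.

Row counts bottom-up:
  S → 5
  R → 4
  (S ⋈[g=e] R) → 6
  π[d,u]((S ⋈[g=e] R)) → 6
  π[d](π[d,u]((S ⋈[g=e] R))) → 6

== RESULT ==
d
1
1
1
6
6
8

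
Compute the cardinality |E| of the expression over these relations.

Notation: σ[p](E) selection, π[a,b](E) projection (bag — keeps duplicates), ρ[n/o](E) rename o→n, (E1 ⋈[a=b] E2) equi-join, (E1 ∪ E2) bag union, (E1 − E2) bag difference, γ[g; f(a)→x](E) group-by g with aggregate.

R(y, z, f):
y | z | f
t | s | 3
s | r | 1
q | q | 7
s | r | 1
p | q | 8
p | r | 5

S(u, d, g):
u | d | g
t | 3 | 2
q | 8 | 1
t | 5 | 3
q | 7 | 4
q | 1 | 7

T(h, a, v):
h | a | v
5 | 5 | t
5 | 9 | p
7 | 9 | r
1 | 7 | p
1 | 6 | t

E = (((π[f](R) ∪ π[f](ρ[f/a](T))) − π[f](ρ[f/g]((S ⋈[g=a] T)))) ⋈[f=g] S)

Per-node cardinality:
  R → 6
  π[f](R) → 6
  T → 5
  ρ[f/a](T) → 5
  π[f](ρ[f/a](T)) → 5
  (π[f](R) ∪ π[f](ρ[f/a](T))) → 11
  S → 5
  T → 5
  (S ⋈[g=a] T) → 1
  ρ[f/g]((S ⋈[g=a] T)) → 1
  π[f](ρ[f/g]((S ⋈[g=a] T))) → 1
  ((π[f](R) ∪ π[f](ρ[f/a](T))) − π[f](ρ[f/g]((S ⋈[g=a] T)))) → 10
  S → 5
  (((π[f](R) ∪ π[f](ρ[f/a](T))) − π[f](ρ[f/g]((S ⋈[g=a] T)))) ⋈[f=g] S) → 4

|E| = 4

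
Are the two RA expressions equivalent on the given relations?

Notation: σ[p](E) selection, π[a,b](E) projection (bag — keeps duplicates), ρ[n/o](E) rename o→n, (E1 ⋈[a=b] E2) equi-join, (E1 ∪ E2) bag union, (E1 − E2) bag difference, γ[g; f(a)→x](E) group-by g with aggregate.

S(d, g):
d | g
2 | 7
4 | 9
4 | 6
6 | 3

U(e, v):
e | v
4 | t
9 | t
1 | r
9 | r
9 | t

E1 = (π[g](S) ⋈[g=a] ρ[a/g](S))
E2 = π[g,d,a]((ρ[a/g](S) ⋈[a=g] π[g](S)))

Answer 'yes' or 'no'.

E1 per-node cardinality:
  S → 4
  π[g](S) → 4
  S → 4
  ρ[a/g](S) → 4
  (π[g](S) ⋈[g=a] ρ[a/g](S)) → 4
E2 per-node cardinality:
  S → 4
  ρ[a/g](S) → 4
  S → 4
  π[g](S) → 4
  (ρ[a/g](S) ⋈[a=g] π[g](S)) → 4
  π[g,d,a]((ρ[a/g](S) ⋈[a=g] π[g](S))) → 4

E1 and E2 produce the same multiset:
g | d | a
3 | 6 | 3
6 | 4 | 6
7 | 2 | 7
9 | 4 | 9

yes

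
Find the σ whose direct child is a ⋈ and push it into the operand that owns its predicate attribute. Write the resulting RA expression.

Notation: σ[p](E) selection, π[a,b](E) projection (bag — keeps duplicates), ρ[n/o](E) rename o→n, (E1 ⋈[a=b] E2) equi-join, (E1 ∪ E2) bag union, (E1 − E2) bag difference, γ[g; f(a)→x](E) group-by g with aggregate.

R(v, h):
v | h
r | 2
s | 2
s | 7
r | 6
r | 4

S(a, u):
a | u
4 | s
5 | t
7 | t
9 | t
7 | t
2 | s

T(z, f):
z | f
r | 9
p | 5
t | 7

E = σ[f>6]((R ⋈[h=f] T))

σ filters on f, owned by the right side.
E' = (R ⋈[h=f] σ[f>6](T))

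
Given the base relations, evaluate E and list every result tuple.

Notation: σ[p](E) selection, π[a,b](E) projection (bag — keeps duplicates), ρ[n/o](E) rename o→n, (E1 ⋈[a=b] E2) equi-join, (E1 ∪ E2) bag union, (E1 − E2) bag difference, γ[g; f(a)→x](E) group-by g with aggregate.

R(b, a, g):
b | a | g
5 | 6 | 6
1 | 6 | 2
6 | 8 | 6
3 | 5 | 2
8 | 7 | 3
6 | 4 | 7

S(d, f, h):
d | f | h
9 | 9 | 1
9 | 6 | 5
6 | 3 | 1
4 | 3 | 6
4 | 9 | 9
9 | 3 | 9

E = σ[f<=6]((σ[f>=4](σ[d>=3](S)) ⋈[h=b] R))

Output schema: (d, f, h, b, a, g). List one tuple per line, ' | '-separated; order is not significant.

Subexpression sizes:
  S → 6
  σ[d>=3](S) → 6
  σ[f>=4](σ[d>=3](S)) → 3
  R → 6
  (σ[f>=4](σ[d>=3](S)) ⋈[h=b] R) → 2
  σ[f<=6]((σ[f>=4](σ[d>=3](S)) ⋈[h=b] R)) → 1

== RESULT ==
d | f | h | b | a | g
9 | 6 | 5 | 5 | 6 | 6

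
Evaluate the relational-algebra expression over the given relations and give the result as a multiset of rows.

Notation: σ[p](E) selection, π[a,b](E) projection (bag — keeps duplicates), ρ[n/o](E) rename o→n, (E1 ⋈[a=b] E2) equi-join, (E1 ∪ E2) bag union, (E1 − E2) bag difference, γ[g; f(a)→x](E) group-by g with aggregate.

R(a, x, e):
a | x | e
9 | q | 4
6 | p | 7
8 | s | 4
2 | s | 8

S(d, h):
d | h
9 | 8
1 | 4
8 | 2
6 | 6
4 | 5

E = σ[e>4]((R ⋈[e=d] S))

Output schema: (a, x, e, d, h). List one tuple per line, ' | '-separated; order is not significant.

Per-node cardinality:
  R → 4
  S → 5
  (R ⋈[e=d] S) → 3
  σ[e>4]((R ⋈[e=d] S)) → 1

== RESULT ==
a | x | e | d | h
2 | s | 8 | 8 | 2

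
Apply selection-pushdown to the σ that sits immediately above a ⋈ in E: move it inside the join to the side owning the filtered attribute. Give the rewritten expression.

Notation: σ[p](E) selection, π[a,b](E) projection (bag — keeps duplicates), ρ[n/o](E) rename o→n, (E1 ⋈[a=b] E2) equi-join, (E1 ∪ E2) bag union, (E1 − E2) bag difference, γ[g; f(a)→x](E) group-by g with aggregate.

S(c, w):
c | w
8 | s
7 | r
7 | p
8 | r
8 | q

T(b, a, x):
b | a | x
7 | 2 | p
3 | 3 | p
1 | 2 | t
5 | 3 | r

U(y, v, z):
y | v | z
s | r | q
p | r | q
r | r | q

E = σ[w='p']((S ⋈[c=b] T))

σ filters on w, owned by the left side.
E' = (σ[w='p'](S) ⋈[c=b] T)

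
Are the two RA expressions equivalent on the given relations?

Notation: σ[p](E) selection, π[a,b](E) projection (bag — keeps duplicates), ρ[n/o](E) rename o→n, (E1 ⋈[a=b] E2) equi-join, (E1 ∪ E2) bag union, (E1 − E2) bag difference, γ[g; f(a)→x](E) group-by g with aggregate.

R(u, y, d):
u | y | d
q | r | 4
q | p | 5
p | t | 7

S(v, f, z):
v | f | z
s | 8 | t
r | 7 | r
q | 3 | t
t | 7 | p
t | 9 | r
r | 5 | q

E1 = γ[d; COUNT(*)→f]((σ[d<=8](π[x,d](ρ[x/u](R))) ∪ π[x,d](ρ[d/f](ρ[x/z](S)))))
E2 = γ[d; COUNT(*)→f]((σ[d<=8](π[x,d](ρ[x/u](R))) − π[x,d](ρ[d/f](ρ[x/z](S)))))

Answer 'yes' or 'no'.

E1 row counts bottom-up:
  R → 3
  ρ[x/u](R) → 3
  π[x,d](ρ[x/u](R)) → 3
  σ[d<=8](π[x,d](ρ[x/u](R))) → 3
  S → 6
  ρ[x/z](S) → 6
  ρ[d/f](ρ[x/z](S)) → 6
  π[x,d](ρ[d/f](ρ[x/z](S))) → 6
  (σ[d<=8](π[x,d](ρ[x/u](R))) ∪ π[x,d](ρ[d/f](ρ[x/z](S)))) → 9
  γ[d; COUNT(*)→f]((σ[d<=8](π[x,d](ρ[x/u](R))) ∪ π[x,d](ρ[d/f](ρ[x/z](S))))) → 6
E2 row counts bottom-up:
  R → 3
  ρ[x/u](R) → 3
  π[x,d](ρ[x/u](R)) → 3
  σ[d<=8](π[x,d](ρ[x/u](R))) → 3
  S → 6
  ρ[x/z](S) → 6
  ρ[d/f](ρ[x/z](S)) → 6
  π[x,d](ρ[d/f](ρ[x/z](S))) → 6
  (σ[d<=8](π[x,d](ρ[x/u](R))) − π[x,d](ρ[d/f](ρ[x/z](S)))) → 1
  γ[d; COUNT(*)→f]((σ[d<=8](π[x,d](ρ[x/u](R))) − π[x,d](ρ[d/f](ρ[x/z](S))))) → 1

E1 result:
d | f
3 | 1
4 | 1
5 | 2
7 | 3
8 | 1
9 | 1
E2 result:
d | f
4 | 1
Witness: (5, 2) appears 1× in E1 but 0× in E2.

no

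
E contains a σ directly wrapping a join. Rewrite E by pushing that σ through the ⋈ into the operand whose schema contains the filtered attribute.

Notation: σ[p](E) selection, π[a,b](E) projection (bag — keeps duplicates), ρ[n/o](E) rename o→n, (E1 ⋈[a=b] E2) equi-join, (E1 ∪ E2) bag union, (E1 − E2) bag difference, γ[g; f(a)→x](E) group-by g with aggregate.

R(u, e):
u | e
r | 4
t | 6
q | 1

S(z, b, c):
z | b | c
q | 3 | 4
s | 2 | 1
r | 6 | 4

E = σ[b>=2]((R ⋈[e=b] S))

σ filters on b, owned by the right side.
E' = (R ⋈[e=b] σ[b>=2](S))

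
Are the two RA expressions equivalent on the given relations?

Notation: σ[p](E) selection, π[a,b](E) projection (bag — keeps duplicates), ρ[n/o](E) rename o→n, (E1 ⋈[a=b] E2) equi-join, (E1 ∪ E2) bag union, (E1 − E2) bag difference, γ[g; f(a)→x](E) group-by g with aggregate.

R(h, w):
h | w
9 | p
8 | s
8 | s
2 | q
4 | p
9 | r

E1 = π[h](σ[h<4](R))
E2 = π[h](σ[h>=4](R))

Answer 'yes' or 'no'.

E1 stepwise |·|:
  R → 6
  σ[h<4](R) → 1
  π[h](σ[h<4](R)) → 1
E2 stepwise |·|:
  R → 6
  σ[h>=4](R) → 5
  π[h](σ[h>=4](R)) → 5

E1 result:
h
2
E2 result:
h
4
8
8
9
9
Witness: (2,) appears 1× in E1 but 0× in E2.

no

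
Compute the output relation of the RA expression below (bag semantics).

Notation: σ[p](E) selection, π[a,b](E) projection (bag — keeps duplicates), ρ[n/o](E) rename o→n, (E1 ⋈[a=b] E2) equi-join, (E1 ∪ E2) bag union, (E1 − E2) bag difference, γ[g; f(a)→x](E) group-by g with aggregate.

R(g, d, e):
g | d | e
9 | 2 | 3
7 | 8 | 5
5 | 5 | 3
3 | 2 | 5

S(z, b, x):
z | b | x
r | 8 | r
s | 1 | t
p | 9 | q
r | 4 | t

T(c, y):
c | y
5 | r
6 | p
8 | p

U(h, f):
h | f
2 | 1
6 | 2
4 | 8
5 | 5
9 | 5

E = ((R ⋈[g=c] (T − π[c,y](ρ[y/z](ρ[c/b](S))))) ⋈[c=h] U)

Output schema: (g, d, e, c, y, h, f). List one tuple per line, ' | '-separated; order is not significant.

Stepwise |·|:
  R → 4
  T → 3
  S → 4
  ρ[c/b](S) → 4
  ρ[y/z](ρ[c/b](S)) → 4
  π[c,y](ρ[y/z](ρ[c/b](S))) → 4
  (T − π[c,y](ρ[y/z](ρ[c/b](S)))) → 3
  (R ⋈[g=c] (T − π[c,y](ρ[y/z](ρ[c/b](S))))) → 1
  U → 5
  ((R ⋈[g=c] (T − π[c,y](ρ[y/z](ρ[c/b](S))))) ⋈[c=h] U) → 1

== RESULT ==
g | d | e | c | y | h | f
5 | 5 | 3 | 5 | r | 5 | 5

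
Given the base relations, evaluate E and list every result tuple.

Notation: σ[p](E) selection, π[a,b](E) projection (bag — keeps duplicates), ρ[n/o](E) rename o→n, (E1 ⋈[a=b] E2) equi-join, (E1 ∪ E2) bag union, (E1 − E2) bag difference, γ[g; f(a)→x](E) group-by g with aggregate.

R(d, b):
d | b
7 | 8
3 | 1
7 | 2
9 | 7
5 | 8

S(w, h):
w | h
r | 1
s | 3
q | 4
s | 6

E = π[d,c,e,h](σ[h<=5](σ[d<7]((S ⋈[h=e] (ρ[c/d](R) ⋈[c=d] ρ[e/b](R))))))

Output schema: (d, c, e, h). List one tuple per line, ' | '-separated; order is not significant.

Subexpression sizes:
  S → 4
  R → 5
  ρ[c/d](R) → 5
  R → 5
  ρ[e/b](R) → 5
  (ρ[c/d](R) ⋈[c=d] ρ[e/b](R)) → 7
  (S ⋈[h=e] (ρ[c/d](R) ⋈[c=d] ρ[e/b](R))) → 1
  σ[d<7]((S ⋈[h=e] (ρ[c/d](R) ⋈[c=d] ρ[e/b](R)))) → 1
  σ[h<=5](σ[d<7]((S ⋈[h=e] (ρ[c/d](R) ⋈[c=d] ρ[e/b](R))))) → 1
  π[d,c,e,h](σ[h<=5](σ[d<7]((S ⋈[h=e] (ρ[c/d](R) ⋈[c=d] ρ[e/b](R)))))) → 1

== RESULT ==
d | c | e | h
3 | 3 | 1 | 1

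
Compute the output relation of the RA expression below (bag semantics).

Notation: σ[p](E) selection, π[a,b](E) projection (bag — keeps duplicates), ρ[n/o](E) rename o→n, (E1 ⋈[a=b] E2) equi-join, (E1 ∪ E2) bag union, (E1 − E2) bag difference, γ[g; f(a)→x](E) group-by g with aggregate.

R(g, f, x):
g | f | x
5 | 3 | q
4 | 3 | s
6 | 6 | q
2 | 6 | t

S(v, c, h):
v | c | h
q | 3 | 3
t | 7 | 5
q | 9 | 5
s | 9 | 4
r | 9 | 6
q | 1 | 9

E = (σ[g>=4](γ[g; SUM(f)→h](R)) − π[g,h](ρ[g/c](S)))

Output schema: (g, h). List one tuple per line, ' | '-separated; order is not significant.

Stepwise |·|:
  R → 4
  γ[g; SUM(f)→h](R) → 4
  σ[g>=4](γ[g; SUM(f)→h](R)) → 3
  S → 6
  ρ[g/c](S) → 6
  π[g,h](ρ[g/c](S)) → 6
  (σ[g>=4](γ[g; SUM(f)→h](R)) − π[g,h](ρ[g/c](S))) → 3

== RESULT ==
g | h
4 | 3
5 | 3
6 | 6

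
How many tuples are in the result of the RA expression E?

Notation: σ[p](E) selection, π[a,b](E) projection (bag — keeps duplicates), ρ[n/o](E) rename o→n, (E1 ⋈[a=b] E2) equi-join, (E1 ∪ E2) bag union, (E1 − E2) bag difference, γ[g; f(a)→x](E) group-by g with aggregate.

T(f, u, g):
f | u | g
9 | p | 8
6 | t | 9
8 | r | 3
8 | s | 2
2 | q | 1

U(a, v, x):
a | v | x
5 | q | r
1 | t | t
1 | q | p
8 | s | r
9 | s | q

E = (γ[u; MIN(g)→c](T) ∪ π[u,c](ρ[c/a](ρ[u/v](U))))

Per-node cardinality:
  T → 5
  γ[u; MIN(g)→c](T) → 5
  U → 5
  ρ[u/v](U) → 5
  ρ[c/a](ρ[u/v](U)) → 5
  π[u,c](ρ[c/a](ρ[u/v](U))) → 5
  (γ[u; MIN(g)→c](T) ∪ π[u,c](ρ[c/a](ρ[u/v](U)))) → 10

|E| = 10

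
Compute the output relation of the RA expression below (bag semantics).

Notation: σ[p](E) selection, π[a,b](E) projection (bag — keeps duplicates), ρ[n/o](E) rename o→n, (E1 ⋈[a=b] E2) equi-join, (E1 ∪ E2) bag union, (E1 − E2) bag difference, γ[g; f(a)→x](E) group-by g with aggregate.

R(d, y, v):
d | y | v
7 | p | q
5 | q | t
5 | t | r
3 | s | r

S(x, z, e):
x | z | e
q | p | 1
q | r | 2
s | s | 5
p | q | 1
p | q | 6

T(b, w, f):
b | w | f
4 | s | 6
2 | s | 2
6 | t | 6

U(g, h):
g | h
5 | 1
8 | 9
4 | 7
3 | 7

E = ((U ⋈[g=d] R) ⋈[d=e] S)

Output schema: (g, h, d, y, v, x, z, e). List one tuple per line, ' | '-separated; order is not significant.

Per-node cardinality:
  U → 4
  R → 4
  (U ⋈[g=d] R) → 3
  S → 5
  ((U ⋈[g=d] R) ⋈[d=e] S) → 2

== RESULT ==
g | h | d | y | v | x | z | e
5 | 1 | 5 | q | t | s | s | 5
5 | 1 | 5 | t | r | s | s | 5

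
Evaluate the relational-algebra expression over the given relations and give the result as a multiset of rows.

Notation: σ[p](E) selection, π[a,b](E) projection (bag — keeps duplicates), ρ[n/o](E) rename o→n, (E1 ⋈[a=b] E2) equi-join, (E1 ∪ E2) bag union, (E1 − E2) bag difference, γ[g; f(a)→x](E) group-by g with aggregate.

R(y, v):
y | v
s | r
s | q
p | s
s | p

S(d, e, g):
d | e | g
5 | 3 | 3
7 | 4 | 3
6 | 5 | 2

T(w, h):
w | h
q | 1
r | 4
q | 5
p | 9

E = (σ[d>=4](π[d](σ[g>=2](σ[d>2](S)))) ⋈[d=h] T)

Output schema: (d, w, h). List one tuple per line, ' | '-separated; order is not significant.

Subexpression sizes:
  S → 3
  σ[d>2](S) → 3
  σ[g>=2](σ[d>2](S)) → 3
  π[d](σ[g>=2](σ[d>2](S))) → 3
  σ[d>=4](π[d](σ[g>=2](σ[d>2](S)))) → 3
  T → 4
  (σ[d>=4](π[d](σ[g>=2](σ[d>2](S)))) ⋈[d=h] T) → 1

== RESULT ==
d | w | h
5 | q | 5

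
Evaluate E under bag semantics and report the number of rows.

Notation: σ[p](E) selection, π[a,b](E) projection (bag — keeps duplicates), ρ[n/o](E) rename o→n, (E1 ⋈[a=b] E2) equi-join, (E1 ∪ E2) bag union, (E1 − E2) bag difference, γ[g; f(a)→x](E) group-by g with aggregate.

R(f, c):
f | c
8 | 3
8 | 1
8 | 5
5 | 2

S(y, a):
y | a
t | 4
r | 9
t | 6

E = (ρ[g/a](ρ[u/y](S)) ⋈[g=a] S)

Subexpression sizes:
  S → 3
  ρ[u/y](S) → 3
  ρ[g/a](ρ[u/y](S)) → 3
  S → 3
  (ρ[g/a](ρ[u/y](S)) ⋈[g=a] S) → 3

|E| = 3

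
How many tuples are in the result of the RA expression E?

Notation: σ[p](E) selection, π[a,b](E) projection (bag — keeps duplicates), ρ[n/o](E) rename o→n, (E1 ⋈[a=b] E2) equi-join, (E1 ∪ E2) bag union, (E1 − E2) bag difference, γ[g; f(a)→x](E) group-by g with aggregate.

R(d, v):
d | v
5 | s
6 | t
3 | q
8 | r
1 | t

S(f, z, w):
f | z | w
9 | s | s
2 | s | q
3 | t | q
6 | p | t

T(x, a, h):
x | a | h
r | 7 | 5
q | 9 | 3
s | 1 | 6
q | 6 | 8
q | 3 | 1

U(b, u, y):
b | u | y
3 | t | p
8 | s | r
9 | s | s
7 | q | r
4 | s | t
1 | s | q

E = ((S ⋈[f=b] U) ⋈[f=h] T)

Stepwise |·|:
  S → 4
  U → 6
  (S ⋈[f=b] U) → 2
  T → 5
  ((S ⋈[f=b] U) ⋈[f=h] T) → 1

|E| = 1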